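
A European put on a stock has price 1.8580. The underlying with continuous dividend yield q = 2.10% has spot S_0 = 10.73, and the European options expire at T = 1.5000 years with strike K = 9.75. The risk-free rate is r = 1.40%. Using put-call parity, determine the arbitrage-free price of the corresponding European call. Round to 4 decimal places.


Answer: Call price = 2.7079

Derivation:
Put-call parity: C - P = S_0 * exp(-qT) - K * exp(-rT).
S_0 * exp(-qT) = 10.7300 * 0.96899096 = 10.39727296
K * exp(-rT) = 9.7500 * 0.97921896 = 9.54738490
C = P + S*exp(-qT) - K*exp(-rT)
C = 1.8580 + 10.39727296 - 9.54738490 = 2.7079


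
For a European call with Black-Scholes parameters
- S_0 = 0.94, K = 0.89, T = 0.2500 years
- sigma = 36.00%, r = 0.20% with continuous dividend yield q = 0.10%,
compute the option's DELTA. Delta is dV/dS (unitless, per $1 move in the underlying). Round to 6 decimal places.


d1 = 0.3950467363; d2 = 0.2150467363
phi(d1) = 0.3689959926; exp(-qT) = 0.9997500312; exp(-rT) = 0.9995001250
N(d1) = 0.6535958017
Delta = exp(-qT) * N(d1) = 0.9997500312 * 0.6535958017 = 0.653432

Answer: Delta = 0.653432


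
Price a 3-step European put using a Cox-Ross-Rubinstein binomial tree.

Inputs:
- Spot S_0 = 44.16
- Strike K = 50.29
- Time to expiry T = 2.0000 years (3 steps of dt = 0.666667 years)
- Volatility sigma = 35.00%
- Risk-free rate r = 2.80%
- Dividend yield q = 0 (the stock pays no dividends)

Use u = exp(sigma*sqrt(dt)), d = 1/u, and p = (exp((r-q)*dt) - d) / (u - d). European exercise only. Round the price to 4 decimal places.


Answer: Price = V(0,0) = 11.1506

Derivation:
dt = T/N = 0.666667
u = exp(sigma*sqrt(dt)) = 1.330791; d = 1/u = 0.751433
p = (exp((r-q)*dt) - d) / (u - d) = 0.461561
Discount per step: exp(-r*dt) = 0.981506
Stock lattice S(k, i) with i counting down-moves:
  k=0: S(0,0) = 44.1600
  k=1: S(1,0) = 58.7677; S(1,1) = 33.1833
  k=2: S(2,0) = 78.2076; S(2,1) = 44.1600; S(2,2) = 24.9350
  k=3: S(3,0) = 104.0780; S(3,1) = 58.7677; S(3,2) = 33.1833; S(3,3) = 18.7370
Terminal payoffs V(N, i) = max(K - S_T, 0):
  V(3,0) = 0.000000; V(3,1) = 0.000000; V(3,2) = 17.106738; V(3,3) = 31.553041
Backward induction: V(k, i) = exp(-r*dt) * [p * V(k+1, i) + (1-p) * V(k+1, i+1)].
  V(2,0) = exp(-r*dt) * [p*0.000000 + (1-p)*0.000000] = 0.000000
  V(2,1) = exp(-r*dt) * [p*0.000000 + (1-p)*17.106738] = 9.040593
  V(2,2) = exp(-r*dt) * [p*17.106738 + (1-p)*31.553041] = 24.424977
  V(1,0) = exp(-r*dt) * [p*0.000000 + (1-p)*9.040593] = 4.777785
  V(1,1) = exp(-r*dt) * [p*9.040593 + (1-p)*24.424977] = 17.003762
  V(0,0) = exp(-r*dt) * [p*4.777785 + (1-p)*17.003762] = 11.150629


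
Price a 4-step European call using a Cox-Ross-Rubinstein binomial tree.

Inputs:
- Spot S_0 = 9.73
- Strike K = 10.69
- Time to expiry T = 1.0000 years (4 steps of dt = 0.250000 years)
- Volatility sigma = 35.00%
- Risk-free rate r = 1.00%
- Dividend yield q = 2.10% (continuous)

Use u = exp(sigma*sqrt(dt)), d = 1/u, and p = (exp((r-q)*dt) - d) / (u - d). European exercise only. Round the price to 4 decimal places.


dt = T/N = 0.250000
u = exp(sigma*sqrt(dt)) = 1.191246; d = 1/u = 0.839457
p = (exp((r-q)*dt) - d) / (u - d) = 0.448555
Discount per step: exp(-r*dt) = 0.997503
Stock lattice S(k, i) with i counting down-moves:
  k=0: S(0,0) = 9.7300
  k=1: S(1,0) = 11.5908; S(1,1) = 8.1679
  k=2: S(2,0) = 13.8075; S(2,1) = 9.7300; S(2,2) = 6.8566
  k=3: S(3,0) = 16.4482; S(3,1) = 11.5908; S(3,2) = 8.1679; S(3,3) = 5.7558
  k=4: S(4,0) = 19.5938; S(4,1) = 13.8075; S(4,2) = 9.7300; S(4,3) = 6.8566; S(4,4) = 4.8318
Terminal payoffs V(N, i) = max(S_T - K, 0):
  V(4,0) = 8.903814; V(4,1) = 3.117527; V(4,2) = 0.000000; V(4,3) = 0.000000; V(4,4) = 0.000000
Backward induction: V(k, i) = exp(-r*dt) * [p * V(k+1, i) + (1-p) * V(k+1, i+1)].
  V(3,0) = exp(-r*dt) * [p*8.903814 + (1-p)*3.117527] = 5.698730
  V(3,1) = exp(-r*dt) * [p*3.117527 + (1-p)*0.000000] = 1.394890
  V(3,2) = exp(-r*dt) * [p*0.000000 + (1-p)*0.000000] = 0.000000
  V(3,3) = exp(-r*dt) * [p*0.000000 + (1-p)*0.000000] = 0.000000
  V(2,0) = exp(-r*dt) * [p*5.698730 + (1-p)*1.394890] = 3.317095
  V(2,1) = exp(-r*dt) * [p*1.394890 + (1-p)*0.000000] = 0.624123
  V(2,2) = exp(-r*dt) * [p*0.000000 + (1-p)*0.000000] = 0.000000
  V(1,0) = exp(-r*dt) * [p*3.317095 + (1-p)*0.624123] = 1.827494
  V(1,1) = exp(-r*dt) * [p*0.624123 + (1-p)*0.000000] = 0.279254
  V(0,0) = exp(-r*dt) * [p*1.827494 + (1-p)*0.279254] = 0.971294

Answer: Price = V(0,0) = 0.9713


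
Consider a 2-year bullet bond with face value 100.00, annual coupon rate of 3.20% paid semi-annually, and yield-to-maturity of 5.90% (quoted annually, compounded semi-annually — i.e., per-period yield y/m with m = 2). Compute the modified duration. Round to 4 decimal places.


Coupon per period c = face * coupon_rate / m = 1.600000
Periods per year m = 2; per-period yield y/m = 0.029500
Number of cashflows N = 4
Cashflows (t years, CF_t, discount factor 1/(1+y/m)^(m*t), PV):
  t = 0.5000: CF_t = 1.600000, DF = 0.971345, PV = 1.554153
  t = 1.0000: CF_t = 1.600000, DF = 0.943512, PV = 1.509619
  t = 1.5000: CF_t = 1.600000, DF = 0.916476, PV = 1.466361
  t = 2.0000: CF_t = 101.600000, DF = 0.890214, PV = 90.445779
Price P = sum_t PV_t = 94.975911
First compute Macaulay numerator sum_t t * PV_t:
  t * PV_t at t = 0.5000: 0.777076
  t * PV_t at t = 1.0000: 1.509619
  t * PV_t at t = 1.5000: 2.199542
  t * PV_t at t = 2.0000: 180.891558
Macaulay duration D = 185.377795 / 94.975911 = 1.951840
Modified duration = D / (1 + y/m) = 1.951840 / (1 + 0.029500) = 1.895911

Answer: Modified duration = 1.8959


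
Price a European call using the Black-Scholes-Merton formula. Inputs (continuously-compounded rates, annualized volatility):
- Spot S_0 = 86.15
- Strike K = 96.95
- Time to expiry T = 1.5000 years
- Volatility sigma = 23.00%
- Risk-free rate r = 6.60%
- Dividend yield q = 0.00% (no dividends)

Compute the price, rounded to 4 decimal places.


d1 = (ln(S/K) + (r - q + 0.5*sigma^2) * T) / (sigma * sqrt(T)) = 0.07302171
d2 = d1 - sigma * sqrt(T) = -0.20866961
exp(-rT) = 0.90574271; exp(-qT) = 1.00000000
C = S_0 * exp(-qT) * N(d1) - K * exp(-rT) * N(d2)
N(d1) = 0.52910558; N(d2) = 0.41735308
C = 86.1500 * 1.00000000 * 0.52910558 - 96.9500 * 0.90574271 * 0.41735308 = 8.9339

Answer: Price = 8.9339


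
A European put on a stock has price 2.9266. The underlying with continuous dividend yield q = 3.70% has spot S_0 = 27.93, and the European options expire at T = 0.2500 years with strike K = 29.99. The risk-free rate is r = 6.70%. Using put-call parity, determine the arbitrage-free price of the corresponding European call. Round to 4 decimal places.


Answer: Call price = 1.1076

Derivation:
Put-call parity: C - P = S_0 * exp(-qT) - K * exp(-rT).
S_0 * exp(-qT) = 27.9300 * 0.99079265 = 27.67283870
K * exp(-rT) = 29.9900 * 0.98338950 = 29.49185114
C = P + S*exp(-qT) - K*exp(-rT)
C = 2.9266 + 27.67283870 - 29.49185114 = 1.1076


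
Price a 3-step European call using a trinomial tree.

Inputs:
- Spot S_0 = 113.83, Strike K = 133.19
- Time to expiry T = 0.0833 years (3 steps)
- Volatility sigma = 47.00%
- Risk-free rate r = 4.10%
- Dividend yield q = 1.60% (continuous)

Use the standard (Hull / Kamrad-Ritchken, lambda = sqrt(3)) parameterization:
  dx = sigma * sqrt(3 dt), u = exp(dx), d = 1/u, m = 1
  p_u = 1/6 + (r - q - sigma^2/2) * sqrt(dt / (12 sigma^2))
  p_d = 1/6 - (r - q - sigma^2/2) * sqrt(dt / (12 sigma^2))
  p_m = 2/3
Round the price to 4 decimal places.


Answer: Price = V(0,0) = 0.9496

Derivation:
dt = T/N = 0.027767; dx = sigma*sqrt(3*dt) = 0.135650
u = exp(dx) = 1.145281; d = 1/u = 0.873148
p_u = 0.157921, p_m = 0.666667, p_d = 0.175412
Discount per step: exp(-r*dt) = 0.998862
Stock lattice S(k, j) with j the centered position index:
  k=0: S(0,+0) = 113.8300
  k=1: S(1,-1) = 99.3904; S(1,+0) = 113.8300; S(1,+1) = 130.3674
  k=2: S(2,-2) = 86.7826; S(2,-1) = 99.3904; S(2,+0) = 113.8300; S(2,+1) = 130.3674; S(2,+2) = 149.3073
  k=3: S(3,-3) = 75.7740; S(3,-2) = 86.7826; S(3,-1) = 99.3904; S(3,+0) = 113.8300; S(3,+1) = 130.3674; S(3,+2) = 149.3073; S(3,+3) = 170.9988
Terminal payoffs V(N, j) = max(S_T - K, 0):
  V(3,-3) = 0.000000; V(3,-2) = 0.000000; V(3,-1) = 0.000000; V(3,+0) = 0.000000; V(3,+1) = 0.000000; V(3,+2) = 16.117279; V(3,+3) = 37.808816
Backward induction: V(k, j) = exp(-r*dt) * [p_u * V(k+1, j+1) + p_m * V(k+1, j) + p_d * V(k+1, j-1)]
  V(2,-2) = exp(-r*dt) * [p_u*0.000000 + p_m*0.000000 + p_d*0.000000] = 0.000000
  V(2,-1) = exp(-r*dt) * [p_u*0.000000 + p_m*0.000000 + p_d*0.000000] = 0.000000
  V(2,+0) = exp(-r*dt) * [p_u*0.000000 + p_m*0.000000 + p_d*0.000000] = 0.000000
  V(2,+1) = exp(-r*dt) * [p_u*16.117279 + p_m*0.000000 + p_d*0.000000] = 2.542363
  V(2,+2) = exp(-r*dt) * [p_u*37.808816 + p_m*16.117279 + p_d*0.000000] = 16.696646
  V(1,-1) = exp(-r*dt) * [p_u*0.000000 + p_m*0.000000 + p_d*0.000000] = 0.000000
  V(1,+0) = exp(-r*dt) * [p_u*2.542363 + p_m*0.000000 + p_d*0.000000] = 0.401036
  V(1,+1) = exp(-r*dt) * [p_u*16.696646 + p_m*2.542363 + p_d*0.000000] = 4.326734
  V(0,+0) = exp(-r*dt) * [p_u*4.326734 + p_m*0.401036 + p_d*0.000000] = 0.949559


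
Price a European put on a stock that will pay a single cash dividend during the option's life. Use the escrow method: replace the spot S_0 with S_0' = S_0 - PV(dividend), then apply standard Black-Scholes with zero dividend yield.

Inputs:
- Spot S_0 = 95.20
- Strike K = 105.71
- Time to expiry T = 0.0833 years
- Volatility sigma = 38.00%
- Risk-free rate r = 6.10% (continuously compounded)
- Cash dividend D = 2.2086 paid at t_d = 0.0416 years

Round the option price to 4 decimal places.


Answer: Price = 12.8891

Derivation:
PV(D) = D * exp(-r * t_d) = 2.2086 * 0.99746562 = 2.20300256
S_0' = S_0 - PV(D) = 95.2000 - 2.20300256 = 92.99699744
d1 = (ln(S_0'/K) + (r + sigma^2/2)*T) / (sigma*sqrt(T)) = -1.06712692
d2 = d1 - sigma*sqrt(T) = -1.17680153
exp(-rT) = 0.99493159
N(-d1) = 0.85704274; N(-d2) = 0.88036263
P = K * exp(-rT) * N(-d2) - S_0' * N(-d1) = 105.7100 * 0.99493159 * 0.88036263 - 92.99699744 * 0.85704274 = 12.8891


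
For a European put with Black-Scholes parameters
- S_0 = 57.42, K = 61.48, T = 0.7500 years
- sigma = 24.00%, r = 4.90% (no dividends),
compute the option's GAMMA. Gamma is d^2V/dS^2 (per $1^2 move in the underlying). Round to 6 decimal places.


Answer: Gamma = 0.033389

Derivation:
d1 = -0.0479645475; d2 = -0.2558106444
phi(d1) = 0.3984836414; exp(-qT) = 1.0000000000; exp(-rT) = 0.9639170845
Gamma = exp(-qT) * phi(d1) / (S * sigma * sqrt(T)) = 1.0000000000 * 0.3984836414 / (57.4200 * 0.2400 * 0.8660254038) = 0.033389


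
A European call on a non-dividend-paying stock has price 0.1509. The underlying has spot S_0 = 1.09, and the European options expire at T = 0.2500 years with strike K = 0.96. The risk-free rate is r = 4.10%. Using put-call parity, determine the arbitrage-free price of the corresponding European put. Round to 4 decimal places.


Put-call parity: C - P = S_0 * exp(-qT) - K * exp(-rT).
S_0 * exp(-qT) = 1.0900 * 1.00000000 = 1.09000000
K * exp(-rT) = 0.9600 * 0.98980235 = 0.95021026
P = C - S*exp(-qT) + K*exp(-rT)
P = 0.1509 - 1.09000000 + 0.95021026 = 0.0111

Answer: Put price = 0.0111


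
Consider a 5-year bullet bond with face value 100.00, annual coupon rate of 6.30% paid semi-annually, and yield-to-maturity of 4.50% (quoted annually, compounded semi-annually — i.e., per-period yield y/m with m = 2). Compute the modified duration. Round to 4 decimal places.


Coupon per period c = face * coupon_rate / m = 3.150000
Periods per year m = 2; per-period yield y/m = 0.022500
Number of cashflows N = 10
Cashflows (t years, CF_t, discount factor 1/(1+y/m)^(m*t), PV):
  t = 0.5000: CF_t = 3.150000, DF = 0.977995, PV = 3.080685
  t = 1.0000: CF_t = 3.150000, DF = 0.956474, PV = 3.012894
  t = 1.5000: CF_t = 3.150000, DF = 0.935427, PV = 2.946596
  t = 2.0000: CF_t = 3.150000, DF = 0.914843, PV = 2.881757
  t = 2.5000: CF_t = 3.150000, DF = 0.894712, PV = 2.818344
  t = 3.0000: CF_t = 3.150000, DF = 0.875024, PV = 2.756326
  t = 3.5000: CF_t = 3.150000, DF = 0.855769, PV = 2.695674
  t = 4.0000: CF_t = 3.150000, DF = 0.836938, PV = 2.636356
  t = 4.5000: CF_t = 3.150000, DF = 0.818522, PV = 2.578343
  t = 5.0000: CF_t = 103.150000, DF = 0.800510, PV = 82.572620
Price P = sum_t PV_t = 107.979595
First compute Macaulay numerator sum_t t * PV_t:
  t * PV_t at t = 0.5000: 1.540342
  t * PV_t at t = 1.0000: 3.012894
  t * PV_t at t = 1.5000: 4.419894
  t * PV_t at t = 2.0000: 5.763513
  t * PV_t at t = 2.5000: 7.045860
  t * PV_t at t = 3.0000: 8.268979
  t * PV_t at t = 3.5000: 9.434858
  t * PV_t at t = 4.0000: 10.545423
  t * PV_t at t = 4.5000: 11.602544
  t * PV_t at t = 5.0000: 412.863101
Macaulay duration D = 474.497409 / 107.979595 = 4.394325
Modified duration = D / (1 + y/m) = 4.394325 / (1 + 0.022500) = 4.297628

Answer: Modified duration = 4.2976


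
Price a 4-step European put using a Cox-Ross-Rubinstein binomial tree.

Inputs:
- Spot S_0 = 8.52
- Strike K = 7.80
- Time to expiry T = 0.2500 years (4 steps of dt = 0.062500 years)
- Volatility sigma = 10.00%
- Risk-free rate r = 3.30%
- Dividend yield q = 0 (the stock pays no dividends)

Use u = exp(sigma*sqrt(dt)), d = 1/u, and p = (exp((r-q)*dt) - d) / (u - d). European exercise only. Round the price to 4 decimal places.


dt = T/N = 0.062500
u = exp(sigma*sqrt(dt)) = 1.025315; d = 1/u = 0.975310
p = (exp((r-q)*dt) - d) / (u - d) = 0.535039
Discount per step: exp(-r*dt) = 0.997940
Stock lattice S(k, i) with i counting down-moves:
  k=0: S(0,0) = 8.5200
  k=1: S(1,0) = 8.7357; S(1,1) = 8.3096
  k=2: S(2,0) = 8.9568; S(2,1) = 8.5200; S(2,2) = 8.1045
  k=3: S(3,0) = 9.1836; S(3,1) = 8.7357; S(3,2) = 8.3096; S(3,3) = 7.9044
  k=4: S(4,0) = 9.4161; S(4,1) = 8.9568; S(4,2) = 8.5200; S(4,3) = 8.1045; S(4,4) = 7.7092
Terminal payoffs V(N, i) = max(K - S_T, 0):
  V(4,0) = 0.000000; V(4,1) = 0.000000; V(4,2) = 0.000000; V(4,3) = 0.000000; V(4,4) = 0.090785
Backward induction: V(k, i) = exp(-r*dt) * [p * V(k+1, i) + (1-p) * V(k+1, i+1)].
  V(3,0) = exp(-r*dt) * [p*0.000000 + (1-p)*0.000000] = 0.000000
  V(3,1) = exp(-r*dt) * [p*0.000000 + (1-p)*0.000000] = 0.000000
  V(3,2) = exp(-r*dt) * [p*0.000000 + (1-p)*0.000000] = 0.000000
  V(3,3) = exp(-r*dt) * [p*0.000000 + (1-p)*0.090785] = 0.042125
  V(2,0) = exp(-r*dt) * [p*0.000000 + (1-p)*0.000000] = 0.000000
  V(2,1) = exp(-r*dt) * [p*0.000000 + (1-p)*0.000000] = 0.000000
  V(2,2) = exp(-r*dt) * [p*0.000000 + (1-p)*0.042125] = 0.019546
  V(1,0) = exp(-r*dt) * [p*0.000000 + (1-p)*0.000000] = 0.000000
  V(1,1) = exp(-r*dt) * [p*0.000000 + (1-p)*0.019546] = 0.009069
  V(0,0) = exp(-r*dt) * [p*0.000000 + (1-p)*0.009069] = 0.004208

Answer: Price = V(0,0) = 0.0042


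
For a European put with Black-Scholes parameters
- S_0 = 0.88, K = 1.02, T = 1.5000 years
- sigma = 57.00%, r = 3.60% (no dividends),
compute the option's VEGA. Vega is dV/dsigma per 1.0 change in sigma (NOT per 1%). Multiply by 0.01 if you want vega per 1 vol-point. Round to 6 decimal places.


Answer: Vega = 0.420153

Derivation:
d1 = 0.2149233886; d2 = -0.4831811881
phi(d1) = 0.3898338857; exp(-qT) = 1.0000000000; exp(-rT) = 0.9474321065
Vega = S * exp(-qT) * phi(d1) * sqrt(T) = 0.8800 * 1.0000000000 * 0.3898338857 * 1.2247448714 = 0.420153


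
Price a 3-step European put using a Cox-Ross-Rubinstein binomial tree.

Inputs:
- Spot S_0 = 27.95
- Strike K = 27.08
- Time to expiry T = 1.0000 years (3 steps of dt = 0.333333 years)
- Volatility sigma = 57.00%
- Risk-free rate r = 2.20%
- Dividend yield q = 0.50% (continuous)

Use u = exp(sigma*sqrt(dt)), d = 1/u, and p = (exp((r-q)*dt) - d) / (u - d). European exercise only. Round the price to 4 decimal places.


dt = T/N = 0.333333
u = exp(sigma*sqrt(dt)) = 1.389702; d = 1/u = 0.719579
p = (exp((r-q)*dt) - d) / (u - d) = 0.426942
Discount per step: exp(-r*dt) = 0.992693
Stock lattice S(k, i) with i counting down-moves:
  k=0: S(0,0) = 27.9500
  k=1: S(1,0) = 38.8422; S(1,1) = 20.1122
  k=2: S(2,0) = 53.9791; S(2,1) = 27.9500; S(2,2) = 14.4723
  k=3: S(3,0) = 75.0149; S(3,1) = 38.8422; S(3,2) = 20.1122; S(3,3) = 10.4140
Terminal payoffs V(N, i) = max(K - S_T, 0):
  V(3,0) = 0.000000; V(3,1) = 0.000000; V(3,2) = 6.967781; V(3,3) = 16.666029
Backward induction: V(k, i) = exp(-r*dt) * [p * V(k+1, i) + (1-p) * V(k+1, i+1)].
  V(2,0) = exp(-r*dt) * [p*0.000000 + (1-p)*0.000000] = 0.000000
  V(2,1) = exp(-r*dt) * [p*0.000000 + (1-p)*6.967781] = 3.963766
  V(2,2) = exp(-r*dt) * [p*6.967781 + (1-p)*16.666029] = 12.433920
  V(1,0) = exp(-r*dt) * [p*0.000000 + (1-p)*3.963766] = 2.254870
  V(1,1) = exp(-r*dt) * [p*3.963766 + (1-p)*12.433920] = 8.753227
  V(0,0) = exp(-r*dt) * [p*2.254870 + (1-p)*8.753227] = 5.935119

Answer: Price = V(0,0) = 5.9351


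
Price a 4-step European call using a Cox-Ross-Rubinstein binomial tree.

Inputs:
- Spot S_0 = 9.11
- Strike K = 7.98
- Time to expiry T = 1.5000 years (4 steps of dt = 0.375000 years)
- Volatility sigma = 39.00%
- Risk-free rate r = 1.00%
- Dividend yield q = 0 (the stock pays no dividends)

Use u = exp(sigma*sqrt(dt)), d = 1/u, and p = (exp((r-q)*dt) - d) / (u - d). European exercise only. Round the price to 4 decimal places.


dt = T/N = 0.375000
u = exp(sigma*sqrt(dt)) = 1.269757; d = 1/u = 0.787552
p = (exp((r-q)*dt) - d) / (u - d) = 0.448367
Discount per step: exp(-r*dt) = 0.996257
Stock lattice S(k, i) with i counting down-moves:
  k=0: S(0,0) = 9.1100
  k=1: S(1,0) = 11.5675; S(1,1) = 7.1746
  k=2: S(2,0) = 14.6879; S(2,1) = 9.1100; S(2,2) = 5.6504
  k=3: S(3,0) = 18.6500; S(3,1) = 11.5675; S(3,2) = 7.1746; S(3,3) = 4.4500
  k=4: S(4,0) = 23.6810; S(4,1) = 14.6879; S(4,2) = 9.1100; S(4,3) = 5.6504; S(4,4) = 3.5046
Terminal payoffs V(N, i) = max(S_T - K, 0):
  V(4,0) = 15.701016; V(4,1) = 6.707888; V(4,2) = 1.130000; V(4,3) = 0.000000; V(4,4) = 0.000000
Backward induction: V(k, i) = exp(-r*dt) * [p * V(k+1, i) + (1-p) * V(k+1, i+1)].
  V(3,0) = exp(-r*dt) * [p*15.701016 + (1-p)*6.707888] = 10.699912
  V(3,1) = exp(-r*dt) * [p*6.707888 + (1-p)*1.130000] = 3.617352
  V(3,2) = exp(-r*dt) * [p*1.130000 + (1-p)*0.000000] = 0.504759
  V(3,3) = exp(-r*dt) * [p*0.000000 + (1-p)*0.000000] = 0.000000
  V(2,0) = exp(-r*dt) * [p*10.699912 + (1-p)*3.617352] = 6.767514
  V(2,1) = exp(-r*dt) * [p*3.617352 + (1-p)*0.504759] = 1.893231
  V(2,2) = exp(-r*dt) * [p*0.504759 + (1-p)*0.000000] = 0.225470
  V(1,0) = exp(-r*dt) * [p*6.767514 + (1-p)*1.893231] = 4.063433
  V(1,1) = exp(-r*dt) * [p*1.893231 + (1-p)*0.225470] = 0.969596
  V(0,0) = exp(-r*dt) * [p*4.063433 + (1-p)*0.969596] = 2.347950

Answer: Price = V(0,0) = 2.3480


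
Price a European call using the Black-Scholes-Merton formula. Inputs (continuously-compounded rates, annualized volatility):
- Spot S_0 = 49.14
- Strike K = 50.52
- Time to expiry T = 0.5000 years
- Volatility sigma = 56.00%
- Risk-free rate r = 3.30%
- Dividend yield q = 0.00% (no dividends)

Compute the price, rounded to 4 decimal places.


Answer: Price = 7.4822

Derivation:
d1 = (ln(S/K) + (r - q + 0.5*sigma^2) * T) / (sigma * sqrt(T)) = 0.16971590
d2 = d1 - sigma * sqrt(T) = -0.22626389
exp(-rT) = 0.98363538; exp(-qT) = 1.00000000
C = S_0 * exp(-qT) * N(d1) - K * exp(-rT) * N(d2)
N(d1) = 0.56738322; N(d2) = 0.41049809
C = 49.1400 * 1.00000000 * 0.56738322 - 50.5200 * 0.98363538 * 0.41049809 = 7.4822


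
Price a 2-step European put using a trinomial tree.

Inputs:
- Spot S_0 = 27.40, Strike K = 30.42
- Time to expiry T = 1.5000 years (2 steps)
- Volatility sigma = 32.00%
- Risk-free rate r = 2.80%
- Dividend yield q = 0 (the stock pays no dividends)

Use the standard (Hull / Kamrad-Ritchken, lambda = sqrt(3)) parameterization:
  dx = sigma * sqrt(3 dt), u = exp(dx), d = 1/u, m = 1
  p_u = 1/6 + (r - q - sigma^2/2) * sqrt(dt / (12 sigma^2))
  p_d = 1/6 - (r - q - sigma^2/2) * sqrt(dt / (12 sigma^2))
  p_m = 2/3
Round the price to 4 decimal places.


Answer: Price = V(0,0) = 5.2798

Derivation:
dt = T/N = 0.750000; dx = sigma*sqrt(3*dt) = 0.480000
u = exp(dx) = 1.616074; d = 1/u = 0.618783
p_u = 0.148542, p_m = 0.666667, p_d = 0.184792
Discount per step: exp(-r*dt) = 0.979219
Stock lattice S(k, j) with j the centered position index:
  k=0: S(0,+0) = 27.4000
  k=1: S(1,-1) = 16.9547; S(1,+0) = 27.4000; S(1,+1) = 44.2804
  k=2: S(2,-2) = 10.4913; S(2,-1) = 16.9547; S(2,+0) = 27.4000; S(2,+1) = 44.2804; S(2,+2) = 71.5605
Terminal payoffs V(N, j) = max(K - S_T, 0):
  V(2,-2) = 19.928735; V(2,-1) = 13.465335; V(2,+0) = 3.020000; V(2,+1) = 0.000000; V(2,+2) = 0.000000
Backward induction: V(k, j) = exp(-r*dt) * [p_u * V(k+1, j+1) + p_m * V(k+1, j) + p_d * V(k+1, j-1)]
  V(1,-1) = exp(-r*dt) * [p_u*3.020000 + p_m*13.465335 + p_d*19.928735] = 12.835749
  V(1,+0) = exp(-r*dt) * [p_u*0.000000 + p_m*3.020000 + p_d*13.465335] = 4.408067
  V(1,+1) = exp(-r*dt) * [p_u*0.000000 + p_m*0.000000 + p_d*3.020000] = 0.546474
  V(0,+0) = exp(-r*dt) * [p_u*0.546474 + p_m*4.408067 + p_d*12.835749] = 5.279777


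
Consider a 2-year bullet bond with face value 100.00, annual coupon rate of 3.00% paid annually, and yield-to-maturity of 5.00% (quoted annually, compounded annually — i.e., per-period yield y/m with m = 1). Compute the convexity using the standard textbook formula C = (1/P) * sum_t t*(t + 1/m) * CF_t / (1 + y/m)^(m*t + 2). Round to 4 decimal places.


Answer: Convexity = 5.3345

Derivation:
Coupon per period c = face * coupon_rate / m = 3.000000
Periods per year m = 1; per-period yield y/m = 0.050000
Number of cashflows N = 2
Cashflows (t years, CF_t, discount factor 1/(1+y/m)^(m*t), PV):
  t = 1.0000: CF_t = 3.000000, DF = 0.952381, PV = 2.857143
  t = 2.0000: CF_t = 103.000000, DF = 0.907029, PV = 93.424036
Price P = sum_t PV_t = 96.281179
Convexity numerator sum_t t*(t + 1/m) * CF_t / (1+y/m)^(m*t + 2):
  t = 1.0000: term = 5.183026
  t = 2.0000: term = 508.430129
Convexity = (1/P) * sum = 513.613155 / 96.281179 = 5.334513


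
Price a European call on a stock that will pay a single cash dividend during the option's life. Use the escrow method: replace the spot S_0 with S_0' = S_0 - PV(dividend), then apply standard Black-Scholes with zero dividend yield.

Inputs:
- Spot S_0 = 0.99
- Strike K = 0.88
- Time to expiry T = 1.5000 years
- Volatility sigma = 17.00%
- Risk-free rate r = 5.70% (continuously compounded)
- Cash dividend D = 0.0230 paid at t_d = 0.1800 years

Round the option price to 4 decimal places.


PV(D) = D * exp(-r * t_d) = 0.0230 * 0.98979245 = 0.02276523
S_0' = S_0 - PV(D) = 0.9900 - 0.02276523 = 0.96723477
d1 = (ln(S_0'/K) + (r + sigma^2/2)*T) / (sigma*sqrt(T)) = 0.96872201
d2 = d1 - sigma*sqrt(T) = 0.76051539
exp(-rT) = 0.91805314
N(d1) = 0.83365805; N(d2) = 0.77652671
C = S_0' * N(d1) - K * exp(-rT) * N(d2) = 0.96723477 * 0.83365805 - 0.8800 * 0.91805314 * 0.77652671 = 0.1790

Answer: Price = 0.1790


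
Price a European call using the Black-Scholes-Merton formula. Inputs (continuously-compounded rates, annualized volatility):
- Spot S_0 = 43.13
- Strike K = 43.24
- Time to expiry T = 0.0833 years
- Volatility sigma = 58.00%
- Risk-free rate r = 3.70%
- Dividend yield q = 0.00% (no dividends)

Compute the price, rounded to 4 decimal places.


d1 = (ln(S/K) + (r - q + 0.5*sigma^2) * T) / (sigma * sqrt(T)) = 0.08689453
d2 = d1 - sigma * sqrt(T) = -0.08050356
exp(-rT) = 0.99692264; exp(-qT) = 1.00000000
C = S_0 * exp(-qT) * N(d1) - K * exp(-rT) * N(d2)
N(d1) = 0.53462233; N(d2) = 0.46791838
C = 43.1300 * 1.00000000 * 0.53462233 - 43.2400 * 0.99692264 * 0.46791838 = 2.8877

Answer: Price = 2.8877


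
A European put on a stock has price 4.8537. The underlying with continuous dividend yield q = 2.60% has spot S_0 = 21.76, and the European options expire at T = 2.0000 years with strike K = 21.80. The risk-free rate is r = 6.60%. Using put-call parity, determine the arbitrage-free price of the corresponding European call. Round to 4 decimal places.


Put-call parity: C - P = S_0 * exp(-qT) - K * exp(-rT).
S_0 * exp(-qT) = 21.7600 * 0.94932887 = 20.65739614
K * exp(-rT) = 21.8000 * 0.87634100 = 19.10423369
C = P + S*exp(-qT) - K*exp(-rT)
C = 4.8537 + 20.65739614 - 19.10423369 = 6.4069

Answer: Call price = 6.4069


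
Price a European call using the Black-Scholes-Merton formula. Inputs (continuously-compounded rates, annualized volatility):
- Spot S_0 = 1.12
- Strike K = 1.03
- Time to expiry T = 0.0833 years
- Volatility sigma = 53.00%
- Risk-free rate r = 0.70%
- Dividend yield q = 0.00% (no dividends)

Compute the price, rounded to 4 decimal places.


d1 = (ln(S/K) + (r - q + 0.5*sigma^2) * T) / (sigma * sqrt(T)) = 0.62792845
d2 = d1 - sigma * sqrt(T) = 0.47496123
exp(-rT) = 0.99941707; exp(-qT) = 1.00000000
C = S_0 * exp(-qT) * N(d1) - K * exp(-rT) * N(d2)
N(d1) = 0.73497459; N(d2) = 0.68259270
C = 1.1200 * 1.00000000 * 0.73497459 - 1.0300 * 0.99941707 * 0.68259270 = 0.1205

Answer: Price = 0.1205


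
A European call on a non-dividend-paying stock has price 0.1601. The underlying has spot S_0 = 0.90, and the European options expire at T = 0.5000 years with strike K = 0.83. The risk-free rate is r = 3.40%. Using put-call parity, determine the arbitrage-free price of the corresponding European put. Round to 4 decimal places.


Put-call parity: C - P = S_0 * exp(-qT) - K * exp(-rT).
S_0 * exp(-qT) = 0.9000 * 1.00000000 = 0.90000000
K * exp(-rT) = 0.8300 * 0.98314368 = 0.81600926
P = C - S*exp(-qT) + K*exp(-rT)
P = 0.1601 - 0.90000000 + 0.81600926 = 0.0761

Answer: Put price = 0.0761


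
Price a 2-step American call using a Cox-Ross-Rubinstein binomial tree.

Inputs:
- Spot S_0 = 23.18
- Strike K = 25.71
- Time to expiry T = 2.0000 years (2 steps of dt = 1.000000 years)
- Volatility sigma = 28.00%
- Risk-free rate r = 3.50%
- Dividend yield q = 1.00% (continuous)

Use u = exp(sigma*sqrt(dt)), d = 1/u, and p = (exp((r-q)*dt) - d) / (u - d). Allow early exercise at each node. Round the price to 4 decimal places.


Answer: Price = V(0,0) = 3.1293

Derivation:
dt = T/N = 1.000000
u = exp(sigma*sqrt(dt)) = 1.323130; d = 1/u = 0.755784
p = (exp((r-q)*dt) - d) / (u - d) = 0.475074
Discount per step: exp(-r*dt) = 0.965605
Stock lattice S(k, i) with i counting down-moves:
  k=0: S(0,0) = 23.1800
  k=1: S(1,0) = 30.6701; S(1,1) = 17.5191
  k=2: S(2,0) = 40.5806; S(2,1) = 23.1800; S(2,2) = 13.2406
Terminal payoffs V(N, i) = max(S_T - K, 0):
  V(2,0) = 14.870589; V(2,1) = 0.000000; V(2,2) = 0.000000
Backward induction: V(k, i) = exp(-r*dt) * [p * V(k+1, i) + (1-p) * V(k+1, i+1)]; then take max(V_cont, immediate exercise) for American.
  V(1,0) = exp(-r*dt) * [p*14.870589 + (1-p)*0.000000] = 6.821645; exercise = 4.960149; V(1,0) = max -> 6.821645
  V(1,1) = exp(-r*dt) * [p*0.000000 + (1-p)*0.000000] = 0.000000; exercise = 0.000000; V(1,1) = max -> 0.000000
  V(0,0) = exp(-r*dt) * [p*6.821645 + (1-p)*0.000000] = 3.129321; exercise = 0.000000; V(0,0) = max -> 3.129321


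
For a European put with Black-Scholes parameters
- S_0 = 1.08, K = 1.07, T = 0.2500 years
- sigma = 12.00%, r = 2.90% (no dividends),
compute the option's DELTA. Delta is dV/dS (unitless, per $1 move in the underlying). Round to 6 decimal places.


d1 = 0.3058732110; d2 = 0.2458732110
phi(d1) = 0.3807098495; exp(-qT) = 1.0000000000; exp(-rT) = 0.9927762179
N(-d1) = 0.3798505918
Delta = -exp(-qT) * N(-d1) = -1.0000000000 * 0.3798505918 = -0.379851

Answer: Delta = -0.379851


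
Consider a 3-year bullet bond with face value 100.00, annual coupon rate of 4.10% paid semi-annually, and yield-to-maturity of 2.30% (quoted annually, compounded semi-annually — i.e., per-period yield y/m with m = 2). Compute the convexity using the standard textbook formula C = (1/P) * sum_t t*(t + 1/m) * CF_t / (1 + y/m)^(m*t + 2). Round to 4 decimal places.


Coupon per period c = face * coupon_rate / m = 2.050000
Periods per year m = 2; per-period yield y/m = 0.011500
Number of cashflows N = 6
Cashflows (t years, CF_t, discount factor 1/(1+y/m)^(m*t), PV):
  t = 0.5000: CF_t = 2.050000, DF = 0.988631, PV = 2.026693
  t = 1.0000: CF_t = 2.050000, DF = 0.977391, PV = 2.003651
  t = 1.5000: CF_t = 2.050000, DF = 0.966279, PV = 1.980871
  t = 2.0000: CF_t = 2.050000, DF = 0.955293, PV = 1.958350
  t = 2.5000: CF_t = 2.050000, DF = 0.944432, PV = 1.936085
  t = 3.0000: CF_t = 102.050000, DF = 0.933694, PV = 95.283497
Price P = sum_t PV_t = 105.189147
Convexity numerator sum_t t*(t + 1/m) * CF_t / (1+y/m)^(m*t + 2):
  t = 0.5000: term = 0.990436
  t = 1.0000: term = 2.937525
  t = 1.5000: term = 5.808255
  t = 2.0000: term = 9.570366
  t = 2.5000: term = 14.192337
  t = 3.0000: term = 977.856690
Convexity = (1/P) * sum = 1011.355608 / 105.189147 = 9.614638

Answer: Convexity = 9.6146


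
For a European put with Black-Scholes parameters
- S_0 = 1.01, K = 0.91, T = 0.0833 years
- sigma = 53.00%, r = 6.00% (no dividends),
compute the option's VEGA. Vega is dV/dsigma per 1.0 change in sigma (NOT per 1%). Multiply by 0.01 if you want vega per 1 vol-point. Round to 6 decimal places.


d1 = 0.7907478239; d2 = 0.6377806052
phi(d1) = 0.2918312386; exp(-qT) = 1.0000000000; exp(-rT) = 0.9950144692
Vega = S * exp(-qT) * phi(d1) * sqrt(T) = 1.0100 * 1.0000000000 * 0.2918312386 * 0.2886173938 = 0.085070

Answer: Vega = 0.085070


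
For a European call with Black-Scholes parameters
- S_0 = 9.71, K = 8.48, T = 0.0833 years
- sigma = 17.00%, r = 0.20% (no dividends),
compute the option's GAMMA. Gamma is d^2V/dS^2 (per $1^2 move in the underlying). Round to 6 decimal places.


Answer: Gamma = 0.017158

Derivation:
d1 = 2.7884691238; d2 = 2.7394041668
phi(d1) = 0.0081746403; exp(-qT) = 1.0000000000; exp(-rT) = 0.9998334139
Gamma = exp(-qT) * phi(d1) / (S * sigma * sqrt(T)) = 1.0000000000 * 0.0081746403 / (9.7100 * 0.1700 * 0.2886173938) = 0.017158


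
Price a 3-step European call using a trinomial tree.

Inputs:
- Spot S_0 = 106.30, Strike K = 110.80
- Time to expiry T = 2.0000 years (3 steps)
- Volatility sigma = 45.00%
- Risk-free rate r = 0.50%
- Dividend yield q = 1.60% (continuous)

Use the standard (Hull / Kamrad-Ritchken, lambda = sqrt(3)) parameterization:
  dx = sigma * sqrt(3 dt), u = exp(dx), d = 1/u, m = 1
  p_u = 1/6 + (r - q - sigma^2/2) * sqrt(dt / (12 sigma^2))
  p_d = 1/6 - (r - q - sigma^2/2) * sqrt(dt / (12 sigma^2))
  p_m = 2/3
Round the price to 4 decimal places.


Answer: Price = V(0,0) = 20.4744

Derivation:
dt = T/N = 0.666667; dx = sigma*sqrt(3*dt) = 0.636396
u = exp(dx) = 1.889658; d = 1/u = 0.529196
p_u = 0.107872, p_m = 0.666667, p_d = 0.225461
Discount per step: exp(-r*dt) = 0.996672
Stock lattice S(k, j) with j the centered position index:
  k=0: S(0,+0) = 106.3000
  k=1: S(1,-1) = 56.2536; S(1,+0) = 106.3000; S(1,+1) = 200.8707
  k=2: S(2,-2) = 29.7692; S(2,-1) = 56.2536; S(2,+0) = 106.3000; S(2,+1) = 200.8707; S(2,+2) = 379.5770
  k=3: S(3,-3) = 15.7537; S(3,-2) = 29.7692; S(3,-1) = 56.2536; S(3,+0) = 106.3000; S(3,+1) = 200.8707; S(3,+2) = 379.5770; S(3,+3) = 717.2709
Terminal payoffs V(N, j) = max(S_T - K, 0):
  V(3,-3) = 0.000000; V(3,-2) = 0.000000; V(3,-1) = 0.000000; V(3,+0) = 0.000000; V(3,+1) = 90.070694; V(3,+2) = 268.777006; V(3,+3) = 606.470901
Backward induction: V(k, j) = exp(-r*dt) * [p_u * V(k+1, j+1) + p_m * V(k+1, j) + p_d * V(k+1, j-1)]
  V(2,-2) = exp(-r*dt) * [p_u*0.000000 + p_m*0.000000 + p_d*0.000000] = 0.000000
  V(2,-1) = exp(-r*dt) * [p_u*0.000000 + p_m*0.000000 + p_d*0.000000] = 0.000000
  V(2,+0) = exp(-r*dt) * [p_u*90.070694 + p_m*0.000000 + p_d*0.000000] = 9.683777
  V(2,+1) = exp(-r*dt) * [p_u*268.777006 + p_m*90.070694 + p_d*0.000000] = 88.744347
  V(2,+2) = exp(-r*dt) * [p_u*606.470901 + p_m*268.777006 + p_d*90.070694] = 264.031809
  V(1,-1) = exp(-r*dt) * [p_u*9.683777 + p_m*0.000000 + p_d*0.000000] = 1.041133
  V(1,+0) = exp(-r*dt) * [p_u*88.744347 + p_m*9.683777 + p_d*0.000000] = 15.975545
  V(1,+1) = exp(-r*dt) * [p_u*264.031809 + p_m*88.744347 + p_d*9.683777] = 89.528939
  V(0,+0) = exp(-r*dt) * [p_u*89.528939 + p_m*15.975545 + p_d*1.041133] = 20.474407


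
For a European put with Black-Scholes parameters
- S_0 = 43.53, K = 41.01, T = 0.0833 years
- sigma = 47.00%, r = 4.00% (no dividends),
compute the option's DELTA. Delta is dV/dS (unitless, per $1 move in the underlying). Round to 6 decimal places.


d1 = 0.5320074310; d2 = 0.3963572559
phi(d1) = 0.3462983866; exp(-qT) = 1.0000000000; exp(-rT) = 0.9966735450
N(-d1) = 0.2973604244
Delta = -exp(-qT) * N(-d1) = -1.0000000000 * 0.2973604244 = -0.297360

Answer: Delta = -0.297360


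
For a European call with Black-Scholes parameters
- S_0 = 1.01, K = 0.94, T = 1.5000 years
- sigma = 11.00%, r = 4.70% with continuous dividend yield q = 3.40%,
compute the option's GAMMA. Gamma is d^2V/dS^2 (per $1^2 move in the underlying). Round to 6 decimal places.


d1 = 0.7452441500; d2 = 0.6105222141
phi(d1) = 0.3022100557; exp(-qT) = 0.9502786705; exp(-rT) = 0.9319277395
Gamma = exp(-qT) * phi(d1) / (S * sigma * sqrt(T)) = 0.9502786705 * 0.3022100557 / (1.0100 * 0.1100 * 1.2247448714) = 2.110572

Answer: Gamma = 2.110572


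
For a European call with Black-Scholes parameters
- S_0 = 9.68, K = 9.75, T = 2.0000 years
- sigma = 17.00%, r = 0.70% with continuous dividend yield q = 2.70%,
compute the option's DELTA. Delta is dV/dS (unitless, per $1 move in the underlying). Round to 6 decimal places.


d1 = -0.0761403586; d2 = -0.3165566642
phi(d1) = 0.3977875500; exp(-qT) = 0.9474321065; exp(-rT) = 0.9860975443
N(d1) = 0.4696537159
Delta = exp(-qT) * N(d1) = 0.9474321065 * 0.4696537159 = 0.444965

Answer: Delta = 0.444965


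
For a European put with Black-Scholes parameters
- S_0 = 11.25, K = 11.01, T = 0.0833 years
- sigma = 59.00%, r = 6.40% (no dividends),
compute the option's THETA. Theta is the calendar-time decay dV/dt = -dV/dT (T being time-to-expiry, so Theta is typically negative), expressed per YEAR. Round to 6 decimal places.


d1 = 0.2430861334; d2 = 0.0728018711
phi(d1) = 0.3873277801; exp(-qT) = 1.0000000000; exp(-rT) = 0.9946829856
Theta = -S*exp(-qT)*phi(d1)*sigma/(2*sqrt(T)) + r*K*exp(-rT)*N(-d2) - q*S*exp(-qT)*N(-d1)
N(-d1) = 0.4039693365; N(-d2) = 0.4709818910; sqrt(T) = 0.2886173938
Term 1 = -11.2500 * 1.0000000000 * 0.3873277801 * 0.5900 / (2 * 0.2886173938) = -4.4537997287
Term 2 = 0.0640 * 11.0100 * 0.9946829856 * 0.4709818910 = 0.3301081079
Term 3 = 0 (no dividend yield, q = 0)
Theta = -4.4537997287 + (0.3301081079) + (0.0000000000) = -4.123692

Answer: Theta = -4.123692


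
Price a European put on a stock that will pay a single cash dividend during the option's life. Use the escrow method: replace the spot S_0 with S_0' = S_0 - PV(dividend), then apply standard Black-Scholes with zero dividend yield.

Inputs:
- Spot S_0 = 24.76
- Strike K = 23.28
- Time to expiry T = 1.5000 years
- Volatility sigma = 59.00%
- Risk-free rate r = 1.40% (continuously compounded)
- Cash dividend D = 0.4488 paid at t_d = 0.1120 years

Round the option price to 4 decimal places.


PV(D) = D * exp(-r * t_d) = 0.4488 * 0.99843323 = 0.44809683
S_0' = S_0 - PV(D) = 24.7600 - 0.44809683 = 24.31190317
d1 = (ln(S_0'/K) + (r + sigma^2/2)*T) / (sigma*sqrt(T)) = 0.45038290
d2 = d1 - sigma*sqrt(T) = -0.27221657
exp(-rT) = 0.97921896
N(-d1) = 0.32621718; N(-d2) = 0.60727225
P = K * exp(-rT) * N(-d2) - S_0' * N(-d1) = 23.2800 * 0.97921896 * 0.60727225 - 24.31190317 * 0.32621718 = 5.9125

Answer: Price = 5.9125


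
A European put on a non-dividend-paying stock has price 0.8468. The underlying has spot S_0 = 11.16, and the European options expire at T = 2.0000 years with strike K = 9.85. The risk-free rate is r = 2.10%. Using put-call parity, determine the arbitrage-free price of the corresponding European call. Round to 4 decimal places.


Answer: Call price = 2.5619

Derivation:
Put-call parity: C - P = S_0 * exp(-qT) - K * exp(-rT).
S_0 * exp(-qT) = 11.1600 * 1.00000000 = 11.16000000
K * exp(-rT) = 9.8500 * 0.95886978 = 9.44486734
C = P + S*exp(-qT) - K*exp(-rT)
C = 0.8468 + 11.16000000 - 9.44486734 = 2.5619


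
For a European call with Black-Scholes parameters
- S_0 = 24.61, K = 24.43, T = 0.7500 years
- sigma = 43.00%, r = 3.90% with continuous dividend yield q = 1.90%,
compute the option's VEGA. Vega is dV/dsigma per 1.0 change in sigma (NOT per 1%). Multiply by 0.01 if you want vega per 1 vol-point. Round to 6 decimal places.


d1 = 0.2461888121; d2 = -0.1262021115
phi(d1) = 0.3870338977; exp(-qT) = 0.9858510507; exp(-rT) = 0.9711736407
Vega = S * exp(-qT) * phi(d1) * sqrt(T) = 24.6100 * 0.9858510507 * 0.3870338977 * 0.8660254038 = 8.132097

Answer: Vega = 8.132097


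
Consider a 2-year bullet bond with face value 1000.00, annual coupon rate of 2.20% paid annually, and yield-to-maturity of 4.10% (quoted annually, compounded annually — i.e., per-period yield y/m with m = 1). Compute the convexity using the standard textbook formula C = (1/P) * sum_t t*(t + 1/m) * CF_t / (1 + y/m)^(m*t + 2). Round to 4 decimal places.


Answer: Convexity = 5.4558

Derivation:
Coupon per period c = face * coupon_rate / m = 22.000000
Periods per year m = 1; per-period yield y/m = 0.041000
Number of cashflows N = 2
Cashflows (t years, CF_t, discount factor 1/(1+y/m)^(m*t), PV):
  t = 1.0000: CF_t = 22.000000, DF = 0.960615, PV = 21.133525
  t = 2.0000: CF_t = 1022.000000, DF = 0.922781, PV = 943.081959
Price P = sum_t PV_t = 964.215484
Convexity numerator sum_t t*(t + 1/m) * CF_t / (1+y/m)^(m*t + 2):
  t = 1.0000: term = 39.003222
  t = 2.0000: term = 5221.547440
Convexity = (1/P) * sum = 5260.550663 / 964.215484 = 5.455783


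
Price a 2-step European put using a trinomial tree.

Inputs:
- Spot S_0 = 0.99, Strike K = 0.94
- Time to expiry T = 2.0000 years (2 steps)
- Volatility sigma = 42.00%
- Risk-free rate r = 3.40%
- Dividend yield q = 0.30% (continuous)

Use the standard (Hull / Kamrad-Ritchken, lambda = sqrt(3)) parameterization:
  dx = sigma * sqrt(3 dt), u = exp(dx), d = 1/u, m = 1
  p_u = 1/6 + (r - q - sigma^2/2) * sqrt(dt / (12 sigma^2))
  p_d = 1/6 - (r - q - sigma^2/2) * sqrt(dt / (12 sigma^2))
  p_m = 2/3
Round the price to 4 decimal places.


dt = T/N = 1.000000; dx = sigma*sqrt(3*dt) = 0.727461
u = exp(dx) = 2.069819; d = 1/u = 0.483134
p_u = 0.127352, p_m = 0.666667, p_d = 0.205981
Discount per step: exp(-r*dt) = 0.966572
Stock lattice S(k, j) with j the centered position index:
  k=0: S(0,+0) = 0.9900
  k=1: S(1,-1) = 0.4783; S(1,+0) = 0.9900; S(1,+1) = 2.0491
  k=2: S(2,-2) = 0.2311; S(2,-1) = 0.4783; S(2,+0) = 0.9900; S(2,+1) = 2.0491; S(2,+2) = 4.2413
Terminal payoffs V(N, j) = max(K - S_T, 0):
  V(2,-2) = 0.708916; V(2,-1) = 0.461697; V(2,+0) = 0.000000; V(2,+1) = 0.000000; V(2,+2) = 0.000000
Backward induction: V(k, j) = exp(-r*dt) * [p_u * V(k+1, j+1) + p_m * V(k+1, j) + p_d * V(k+1, j-1)]
  V(1,-1) = exp(-r*dt) * [p_u*0.000000 + p_m*0.461697 + p_d*0.708916] = 0.438651
  V(1,+0) = exp(-r*dt) * [p_u*0.000000 + p_m*0.000000 + p_d*0.461697] = 0.091922
  V(1,+1) = exp(-r*dt) * [p_u*0.000000 + p_m*0.000000 + p_d*0.000000] = 0.000000
  V(0,+0) = exp(-r*dt) * [p_u*0.000000 + p_m*0.091922 + p_d*0.438651] = 0.146566

Answer: Price = V(0,0) = 0.1466


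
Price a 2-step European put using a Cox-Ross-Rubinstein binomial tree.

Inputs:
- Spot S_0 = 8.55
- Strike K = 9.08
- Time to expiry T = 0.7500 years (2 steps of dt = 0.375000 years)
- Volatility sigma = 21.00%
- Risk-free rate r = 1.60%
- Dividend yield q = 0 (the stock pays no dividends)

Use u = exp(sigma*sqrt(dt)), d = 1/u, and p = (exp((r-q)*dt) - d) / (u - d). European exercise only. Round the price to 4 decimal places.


dt = T/N = 0.375000
u = exp(sigma*sqrt(dt)) = 1.137233; d = 1/u = 0.879327
p = (exp((r-q)*dt) - d) / (u - d) = 0.491229
Discount per step: exp(-r*dt) = 0.994018
Stock lattice S(k, i) with i counting down-moves:
  k=0: S(0,0) = 8.5500
  k=1: S(1,0) = 9.7233; S(1,1) = 7.5182
  k=2: S(2,0) = 11.0577; S(2,1) = 8.5500; S(2,2) = 6.6110
Terminal payoffs V(N, i) = max(K - S_T, 0):
  V(2,0) = 0.000000; V(2,1) = 0.530000; V(2,2) = 2.469000
Backward induction: V(k, i) = exp(-r*dt) * [p * V(k+1, i) + (1-p) * V(k+1, i+1)].
  V(1,0) = exp(-r*dt) * [p*0.000000 + (1-p)*0.530000] = 0.268036
  V(1,1) = exp(-r*dt) * [p*0.530000 + (1-p)*2.469000] = 1.507436
  V(0,0) = exp(-r*dt) * [p*0.268036 + (1-p)*1.507436] = 0.893231

Answer: Price = V(0,0) = 0.8932


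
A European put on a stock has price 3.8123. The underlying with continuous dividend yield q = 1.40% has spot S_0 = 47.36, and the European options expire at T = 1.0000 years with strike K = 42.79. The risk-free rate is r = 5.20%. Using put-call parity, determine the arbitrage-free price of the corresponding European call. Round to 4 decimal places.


Answer: Call price = 9.8921

Derivation:
Put-call parity: C - P = S_0 * exp(-qT) - K * exp(-rT).
S_0 * exp(-qT) = 47.3600 * 0.98609754 = 46.70157970
K * exp(-rT) = 42.7900 * 0.94932887 = 40.62178221
C = P + S*exp(-qT) - K*exp(-rT)
C = 3.8123 + 46.70157970 - 40.62178221 = 9.8921
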